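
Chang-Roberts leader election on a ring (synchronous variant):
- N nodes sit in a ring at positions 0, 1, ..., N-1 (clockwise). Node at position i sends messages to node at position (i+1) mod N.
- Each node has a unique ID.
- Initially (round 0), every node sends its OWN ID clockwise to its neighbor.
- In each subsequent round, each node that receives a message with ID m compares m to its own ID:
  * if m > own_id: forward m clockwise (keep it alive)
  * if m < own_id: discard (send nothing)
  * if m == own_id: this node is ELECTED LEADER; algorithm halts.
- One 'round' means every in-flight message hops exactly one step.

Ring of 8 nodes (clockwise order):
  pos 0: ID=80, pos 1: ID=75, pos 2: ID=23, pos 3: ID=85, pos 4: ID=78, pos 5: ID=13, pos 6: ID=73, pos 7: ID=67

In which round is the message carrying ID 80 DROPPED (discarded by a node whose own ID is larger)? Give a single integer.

Answer: 3

Derivation:
Round 1: pos1(id75) recv 80: fwd; pos2(id23) recv 75: fwd; pos3(id85) recv 23: drop; pos4(id78) recv 85: fwd; pos5(id13) recv 78: fwd; pos6(id73) recv 13: drop; pos7(id67) recv 73: fwd; pos0(id80) recv 67: drop
Round 2: pos2(id23) recv 80: fwd; pos3(id85) recv 75: drop; pos5(id13) recv 85: fwd; pos6(id73) recv 78: fwd; pos0(id80) recv 73: drop
Round 3: pos3(id85) recv 80: drop; pos6(id73) recv 85: fwd; pos7(id67) recv 78: fwd
Round 4: pos7(id67) recv 85: fwd; pos0(id80) recv 78: drop
Round 5: pos0(id80) recv 85: fwd
Round 6: pos1(id75) recv 85: fwd
Round 7: pos2(id23) recv 85: fwd
Round 8: pos3(id85) recv 85: ELECTED
Message ID 80 originates at pos 0; dropped at pos 3 in round 3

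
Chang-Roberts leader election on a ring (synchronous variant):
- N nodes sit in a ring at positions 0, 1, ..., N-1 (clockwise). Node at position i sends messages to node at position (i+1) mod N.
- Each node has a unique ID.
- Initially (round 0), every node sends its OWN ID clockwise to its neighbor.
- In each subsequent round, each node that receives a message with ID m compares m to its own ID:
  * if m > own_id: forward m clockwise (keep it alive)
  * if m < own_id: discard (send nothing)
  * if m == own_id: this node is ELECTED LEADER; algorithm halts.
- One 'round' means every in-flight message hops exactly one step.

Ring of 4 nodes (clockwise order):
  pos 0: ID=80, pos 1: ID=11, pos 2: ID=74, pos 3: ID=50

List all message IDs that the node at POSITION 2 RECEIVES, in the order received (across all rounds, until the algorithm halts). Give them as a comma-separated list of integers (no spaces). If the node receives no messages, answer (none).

Answer: 11,80

Derivation:
Round 1: pos1(id11) recv 80: fwd; pos2(id74) recv 11: drop; pos3(id50) recv 74: fwd; pos0(id80) recv 50: drop
Round 2: pos2(id74) recv 80: fwd; pos0(id80) recv 74: drop
Round 3: pos3(id50) recv 80: fwd
Round 4: pos0(id80) recv 80: ELECTED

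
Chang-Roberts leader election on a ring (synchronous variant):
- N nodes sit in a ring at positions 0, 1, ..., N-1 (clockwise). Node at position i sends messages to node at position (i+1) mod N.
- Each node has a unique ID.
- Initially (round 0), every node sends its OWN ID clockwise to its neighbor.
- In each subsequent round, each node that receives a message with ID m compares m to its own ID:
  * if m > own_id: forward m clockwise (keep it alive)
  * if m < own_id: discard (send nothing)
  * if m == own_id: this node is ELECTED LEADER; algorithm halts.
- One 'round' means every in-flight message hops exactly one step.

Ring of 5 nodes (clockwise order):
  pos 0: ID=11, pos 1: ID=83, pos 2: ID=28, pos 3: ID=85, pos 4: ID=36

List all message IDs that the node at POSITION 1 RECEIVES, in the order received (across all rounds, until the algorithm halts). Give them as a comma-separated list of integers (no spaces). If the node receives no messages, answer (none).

Answer: 11,36,85

Derivation:
Round 1: pos1(id83) recv 11: drop; pos2(id28) recv 83: fwd; pos3(id85) recv 28: drop; pos4(id36) recv 85: fwd; pos0(id11) recv 36: fwd
Round 2: pos3(id85) recv 83: drop; pos0(id11) recv 85: fwd; pos1(id83) recv 36: drop
Round 3: pos1(id83) recv 85: fwd
Round 4: pos2(id28) recv 85: fwd
Round 5: pos3(id85) recv 85: ELECTED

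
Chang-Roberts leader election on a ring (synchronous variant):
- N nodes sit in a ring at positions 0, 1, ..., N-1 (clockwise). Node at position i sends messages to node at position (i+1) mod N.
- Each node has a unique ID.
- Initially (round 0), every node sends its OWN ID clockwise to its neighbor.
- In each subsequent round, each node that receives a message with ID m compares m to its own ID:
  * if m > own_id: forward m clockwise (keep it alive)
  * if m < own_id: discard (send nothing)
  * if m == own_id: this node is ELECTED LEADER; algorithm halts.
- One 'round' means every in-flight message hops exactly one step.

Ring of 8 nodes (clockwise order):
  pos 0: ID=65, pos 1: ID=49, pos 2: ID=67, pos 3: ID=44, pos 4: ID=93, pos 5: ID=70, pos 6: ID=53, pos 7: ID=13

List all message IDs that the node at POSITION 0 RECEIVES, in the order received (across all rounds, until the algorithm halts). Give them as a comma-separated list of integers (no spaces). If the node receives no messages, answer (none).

Answer: 13,53,70,93

Derivation:
Round 1: pos1(id49) recv 65: fwd; pos2(id67) recv 49: drop; pos3(id44) recv 67: fwd; pos4(id93) recv 44: drop; pos5(id70) recv 93: fwd; pos6(id53) recv 70: fwd; pos7(id13) recv 53: fwd; pos0(id65) recv 13: drop
Round 2: pos2(id67) recv 65: drop; pos4(id93) recv 67: drop; pos6(id53) recv 93: fwd; pos7(id13) recv 70: fwd; pos0(id65) recv 53: drop
Round 3: pos7(id13) recv 93: fwd; pos0(id65) recv 70: fwd
Round 4: pos0(id65) recv 93: fwd; pos1(id49) recv 70: fwd
Round 5: pos1(id49) recv 93: fwd; pos2(id67) recv 70: fwd
Round 6: pos2(id67) recv 93: fwd; pos3(id44) recv 70: fwd
Round 7: pos3(id44) recv 93: fwd; pos4(id93) recv 70: drop
Round 8: pos4(id93) recv 93: ELECTED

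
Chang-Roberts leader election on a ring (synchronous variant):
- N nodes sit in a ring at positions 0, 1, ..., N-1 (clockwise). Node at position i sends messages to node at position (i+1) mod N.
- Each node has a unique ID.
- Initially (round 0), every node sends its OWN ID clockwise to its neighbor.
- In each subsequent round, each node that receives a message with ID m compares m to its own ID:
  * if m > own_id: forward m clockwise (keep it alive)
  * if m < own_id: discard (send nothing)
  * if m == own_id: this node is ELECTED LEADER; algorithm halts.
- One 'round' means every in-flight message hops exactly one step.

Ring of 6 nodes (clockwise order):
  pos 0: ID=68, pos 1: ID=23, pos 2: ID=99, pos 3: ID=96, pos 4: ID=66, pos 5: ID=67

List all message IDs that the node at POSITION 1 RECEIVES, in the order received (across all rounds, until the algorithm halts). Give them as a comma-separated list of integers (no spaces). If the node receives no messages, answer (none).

Answer: 68,96,99

Derivation:
Round 1: pos1(id23) recv 68: fwd; pos2(id99) recv 23: drop; pos3(id96) recv 99: fwd; pos4(id66) recv 96: fwd; pos5(id67) recv 66: drop; pos0(id68) recv 67: drop
Round 2: pos2(id99) recv 68: drop; pos4(id66) recv 99: fwd; pos5(id67) recv 96: fwd
Round 3: pos5(id67) recv 99: fwd; pos0(id68) recv 96: fwd
Round 4: pos0(id68) recv 99: fwd; pos1(id23) recv 96: fwd
Round 5: pos1(id23) recv 99: fwd; pos2(id99) recv 96: drop
Round 6: pos2(id99) recv 99: ELECTED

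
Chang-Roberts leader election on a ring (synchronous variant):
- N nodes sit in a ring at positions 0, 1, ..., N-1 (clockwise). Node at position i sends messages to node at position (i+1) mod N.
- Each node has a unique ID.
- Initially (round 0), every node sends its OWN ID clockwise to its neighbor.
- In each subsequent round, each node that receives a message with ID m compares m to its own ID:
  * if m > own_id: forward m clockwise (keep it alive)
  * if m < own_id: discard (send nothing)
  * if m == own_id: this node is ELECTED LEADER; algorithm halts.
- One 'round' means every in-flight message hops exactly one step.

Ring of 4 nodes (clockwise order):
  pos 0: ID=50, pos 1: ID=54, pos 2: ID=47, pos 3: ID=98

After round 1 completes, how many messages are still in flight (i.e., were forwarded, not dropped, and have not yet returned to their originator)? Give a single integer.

Round 1: pos1(id54) recv 50: drop; pos2(id47) recv 54: fwd; pos3(id98) recv 47: drop; pos0(id50) recv 98: fwd
After round 1: 2 messages still in flight

Answer: 2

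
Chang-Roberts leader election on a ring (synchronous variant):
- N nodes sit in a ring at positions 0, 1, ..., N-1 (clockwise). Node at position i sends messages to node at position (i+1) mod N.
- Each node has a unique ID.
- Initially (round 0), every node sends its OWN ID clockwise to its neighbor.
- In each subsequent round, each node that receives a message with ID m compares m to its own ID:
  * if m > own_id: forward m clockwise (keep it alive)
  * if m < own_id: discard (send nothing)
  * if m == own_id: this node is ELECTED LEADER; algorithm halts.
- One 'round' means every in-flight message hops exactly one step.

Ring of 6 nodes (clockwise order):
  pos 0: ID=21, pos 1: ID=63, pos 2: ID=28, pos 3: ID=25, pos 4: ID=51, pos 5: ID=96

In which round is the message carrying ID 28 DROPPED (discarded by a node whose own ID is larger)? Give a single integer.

Answer: 2

Derivation:
Round 1: pos1(id63) recv 21: drop; pos2(id28) recv 63: fwd; pos3(id25) recv 28: fwd; pos4(id51) recv 25: drop; pos5(id96) recv 51: drop; pos0(id21) recv 96: fwd
Round 2: pos3(id25) recv 63: fwd; pos4(id51) recv 28: drop; pos1(id63) recv 96: fwd
Round 3: pos4(id51) recv 63: fwd; pos2(id28) recv 96: fwd
Round 4: pos5(id96) recv 63: drop; pos3(id25) recv 96: fwd
Round 5: pos4(id51) recv 96: fwd
Round 6: pos5(id96) recv 96: ELECTED
Message ID 28 originates at pos 2; dropped at pos 4 in round 2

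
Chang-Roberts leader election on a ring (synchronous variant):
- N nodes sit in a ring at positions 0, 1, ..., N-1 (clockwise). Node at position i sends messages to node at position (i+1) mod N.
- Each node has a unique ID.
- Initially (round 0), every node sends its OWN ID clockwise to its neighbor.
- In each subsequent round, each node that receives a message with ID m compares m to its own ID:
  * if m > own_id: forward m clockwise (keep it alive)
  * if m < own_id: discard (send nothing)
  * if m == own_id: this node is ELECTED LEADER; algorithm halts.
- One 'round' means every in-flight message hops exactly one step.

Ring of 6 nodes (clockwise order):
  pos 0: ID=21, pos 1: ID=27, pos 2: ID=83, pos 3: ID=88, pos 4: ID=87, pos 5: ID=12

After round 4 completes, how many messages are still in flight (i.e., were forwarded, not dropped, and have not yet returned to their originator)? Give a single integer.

Answer: 2

Derivation:
Round 1: pos1(id27) recv 21: drop; pos2(id83) recv 27: drop; pos3(id88) recv 83: drop; pos4(id87) recv 88: fwd; pos5(id12) recv 87: fwd; pos0(id21) recv 12: drop
Round 2: pos5(id12) recv 88: fwd; pos0(id21) recv 87: fwd
Round 3: pos0(id21) recv 88: fwd; pos1(id27) recv 87: fwd
Round 4: pos1(id27) recv 88: fwd; pos2(id83) recv 87: fwd
After round 4: 2 messages still in flight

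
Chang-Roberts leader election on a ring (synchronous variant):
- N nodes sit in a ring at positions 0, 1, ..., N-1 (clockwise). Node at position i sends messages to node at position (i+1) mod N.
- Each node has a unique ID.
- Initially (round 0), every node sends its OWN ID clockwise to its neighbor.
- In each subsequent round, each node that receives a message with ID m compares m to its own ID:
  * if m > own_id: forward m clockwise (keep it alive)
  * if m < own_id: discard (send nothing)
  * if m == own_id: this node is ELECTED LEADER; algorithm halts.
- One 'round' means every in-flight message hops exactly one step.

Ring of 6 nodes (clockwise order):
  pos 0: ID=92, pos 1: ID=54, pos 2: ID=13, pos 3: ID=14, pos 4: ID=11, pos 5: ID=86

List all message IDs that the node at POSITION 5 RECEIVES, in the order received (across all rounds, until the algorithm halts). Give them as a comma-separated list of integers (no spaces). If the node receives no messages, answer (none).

Answer: 11,14,54,92

Derivation:
Round 1: pos1(id54) recv 92: fwd; pos2(id13) recv 54: fwd; pos3(id14) recv 13: drop; pos4(id11) recv 14: fwd; pos5(id86) recv 11: drop; pos0(id92) recv 86: drop
Round 2: pos2(id13) recv 92: fwd; pos3(id14) recv 54: fwd; pos5(id86) recv 14: drop
Round 3: pos3(id14) recv 92: fwd; pos4(id11) recv 54: fwd
Round 4: pos4(id11) recv 92: fwd; pos5(id86) recv 54: drop
Round 5: pos5(id86) recv 92: fwd
Round 6: pos0(id92) recv 92: ELECTED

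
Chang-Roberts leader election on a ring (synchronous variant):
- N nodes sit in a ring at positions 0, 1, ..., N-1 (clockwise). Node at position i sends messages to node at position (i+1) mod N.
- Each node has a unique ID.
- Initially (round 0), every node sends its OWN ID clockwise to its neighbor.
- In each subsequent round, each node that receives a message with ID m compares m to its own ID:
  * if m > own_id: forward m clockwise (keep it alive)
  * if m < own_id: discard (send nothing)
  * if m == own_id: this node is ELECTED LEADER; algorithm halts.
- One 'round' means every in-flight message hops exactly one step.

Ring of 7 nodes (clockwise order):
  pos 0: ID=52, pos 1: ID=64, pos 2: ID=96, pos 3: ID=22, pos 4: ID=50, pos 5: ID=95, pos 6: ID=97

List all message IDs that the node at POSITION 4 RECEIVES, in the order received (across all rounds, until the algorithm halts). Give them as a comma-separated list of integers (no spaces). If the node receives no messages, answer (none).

Answer: 22,96,97

Derivation:
Round 1: pos1(id64) recv 52: drop; pos2(id96) recv 64: drop; pos3(id22) recv 96: fwd; pos4(id50) recv 22: drop; pos5(id95) recv 50: drop; pos6(id97) recv 95: drop; pos0(id52) recv 97: fwd
Round 2: pos4(id50) recv 96: fwd; pos1(id64) recv 97: fwd
Round 3: pos5(id95) recv 96: fwd; pos2(id96) recv 97: fwd
Round 4: pos6(id97) recv 96: drop; pos3(id22) recv 97: fwd
Round 5: pos4(id50) recv 97: fwd
Round 6: pos5(id95) recv 97: fwd
Round 7: pos6(id97) recv 97: ELECTED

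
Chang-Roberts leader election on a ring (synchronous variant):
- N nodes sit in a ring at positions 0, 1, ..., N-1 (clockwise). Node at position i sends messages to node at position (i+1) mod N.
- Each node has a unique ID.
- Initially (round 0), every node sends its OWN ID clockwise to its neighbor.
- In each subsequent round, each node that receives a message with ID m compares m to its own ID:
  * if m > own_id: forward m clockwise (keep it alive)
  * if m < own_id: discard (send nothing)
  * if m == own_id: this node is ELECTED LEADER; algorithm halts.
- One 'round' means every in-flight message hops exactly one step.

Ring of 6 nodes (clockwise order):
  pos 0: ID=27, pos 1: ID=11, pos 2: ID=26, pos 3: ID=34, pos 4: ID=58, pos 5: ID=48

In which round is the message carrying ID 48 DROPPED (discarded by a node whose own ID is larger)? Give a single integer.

Round 1: pos1(id11) recv 27: fwd; pos2(id26) recv 11: drop; pos3(id34) recv 26: drop; pos4(id58) recv 34: drop; pos5(id48) recv 58: fwd; pos0(id27) recv 48: fwd
Round 2: pos2(id26) recv 27: fwd; pos0(id27) recv 58: fwd; pos1(id11) recv 48: fwd
Round 3: pos3(id34) recv 27: drop; pos1(id11) recv 58: fwd; pos2(id26) recv 48: fwd
Round 4: pos2(id26) recv 58: fwd; pos3(id34) recv 48: fwd
Round 5: pos3(id34) recv 58: fwd; pos4(id58) recv 48: drop
Round 6: pos4(id58) recv 58: ELECTED
Message ID 48 originates at pos 5; dropped at pos 4 in round 5

Answer: 5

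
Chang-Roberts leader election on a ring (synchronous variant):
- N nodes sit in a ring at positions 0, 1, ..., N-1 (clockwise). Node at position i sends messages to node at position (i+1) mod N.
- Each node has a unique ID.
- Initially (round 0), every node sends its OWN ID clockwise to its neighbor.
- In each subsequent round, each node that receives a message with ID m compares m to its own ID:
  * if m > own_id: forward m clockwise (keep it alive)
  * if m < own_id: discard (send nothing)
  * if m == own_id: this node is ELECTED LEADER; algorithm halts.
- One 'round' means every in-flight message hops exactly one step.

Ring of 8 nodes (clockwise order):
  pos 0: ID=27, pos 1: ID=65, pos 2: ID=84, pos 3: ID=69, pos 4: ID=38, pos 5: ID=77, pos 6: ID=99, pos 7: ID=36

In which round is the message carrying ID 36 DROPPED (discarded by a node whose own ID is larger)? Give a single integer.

Answer: 2

Derivation:
Round 1: pos1(id65) recv 27: drop; pos2(id84) recv 65: drop; pos3(id69) recv 84: fwd; pos4(id38) recv 69: fwd; pos5(id77) recv 38: drop; pos6(id99) recv 77: drop; pos7(id36) recv 99: fwd; pos0(id27) recv 36: fwd
Round 2: pos4(id38) recv 84: fwd; pos5(id77) recv 69: drop; pos0(id27) recv 99: fwd; pos1(id65) recv 36: drop
Round 3: pos5(id77) recv 84: fwd; pos1(id65) recv 99: fwd
Round 4: pos6(id99) recv 84: drop; pos2(id84) recv 99: fwd
Round 5: pos3(id69) recv 99: fwd
Round 6: pos4(id38) recv 99: fwd
Round 7: pos5(id77) recv 99: fwd
Round 8: pos6(id99) recv 99: ELECTED
Message ID 36 originates at pos 7; dropped at pos 1 in round 2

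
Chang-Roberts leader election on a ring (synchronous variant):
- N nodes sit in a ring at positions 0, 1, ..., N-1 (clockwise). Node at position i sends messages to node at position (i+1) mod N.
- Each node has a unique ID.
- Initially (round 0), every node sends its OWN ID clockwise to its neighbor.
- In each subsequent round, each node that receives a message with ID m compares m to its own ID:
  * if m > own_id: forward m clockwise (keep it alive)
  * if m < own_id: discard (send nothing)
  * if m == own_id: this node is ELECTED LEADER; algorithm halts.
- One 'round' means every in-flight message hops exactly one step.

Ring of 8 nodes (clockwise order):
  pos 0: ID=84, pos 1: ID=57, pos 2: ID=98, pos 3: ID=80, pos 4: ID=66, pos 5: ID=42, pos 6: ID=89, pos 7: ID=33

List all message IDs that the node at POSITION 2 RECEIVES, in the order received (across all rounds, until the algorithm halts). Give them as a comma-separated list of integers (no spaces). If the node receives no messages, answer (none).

Round 1: pos1(id57) recv 84: fwd; pos2(id98) recv 57: drop; pos3(id80) recv 98: fwd; pos4(id66) recv 80: fwd; pos5(id42) recv 66: fwd; pos6(id89) recv 42: drop; pos7(id33) recv 89: fwd; pos0(id84) recv 33: drop
Round 2: pos2(id98) recv 84: drop; pos4(id66) recv 98: fwd; pos5(id42) recv 80: fwd; pos6(id89) recv 66: drop; pos0(id84) recv 89: fwd
Round 3: pos5(id42) recv 98: fwd; pos6(id89) recv 80: drop; pos1(id57) recv 89: fwd
Round 4: pos6(id89) recv 98: fwd; pos2(id98) recv 89: drop
Round 5: pos7(id33) recv 98: fwd
Round 6: pos0(id84) recv 98: fwd
Round 7: pos1(id57) recv 98: fwd
Round 8: pos2(id98) recv 98: ELECTED

Answer: 57,84,89,98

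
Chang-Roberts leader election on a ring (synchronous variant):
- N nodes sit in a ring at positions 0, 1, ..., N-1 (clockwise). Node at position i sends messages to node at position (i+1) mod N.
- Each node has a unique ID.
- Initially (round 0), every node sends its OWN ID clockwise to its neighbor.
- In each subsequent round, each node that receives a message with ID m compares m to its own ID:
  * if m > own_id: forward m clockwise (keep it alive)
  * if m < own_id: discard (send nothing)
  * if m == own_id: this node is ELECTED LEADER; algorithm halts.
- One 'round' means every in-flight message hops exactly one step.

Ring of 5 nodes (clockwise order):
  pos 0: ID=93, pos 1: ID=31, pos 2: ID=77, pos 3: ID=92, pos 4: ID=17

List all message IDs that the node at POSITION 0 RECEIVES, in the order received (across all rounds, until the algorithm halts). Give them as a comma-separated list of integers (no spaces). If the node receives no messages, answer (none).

Round 1: pos1(id31) recv 93: fwd; pos2(id77) recv 31: drop; pos3(id92) recv 77: drop; pos4(id17) recv 92: fwd; pos0(id93) recv 17: drop
Round 2: pos2(id77) recv 93: fwd; pos0(id93) recv 92: drop
Round 3: pos3(id92) recv 93: fwd
Round 4: pos4(id17) recv 93: fwd
Round 5: pos0(id93) recv 93: ELECTED

Answer: 17,92,93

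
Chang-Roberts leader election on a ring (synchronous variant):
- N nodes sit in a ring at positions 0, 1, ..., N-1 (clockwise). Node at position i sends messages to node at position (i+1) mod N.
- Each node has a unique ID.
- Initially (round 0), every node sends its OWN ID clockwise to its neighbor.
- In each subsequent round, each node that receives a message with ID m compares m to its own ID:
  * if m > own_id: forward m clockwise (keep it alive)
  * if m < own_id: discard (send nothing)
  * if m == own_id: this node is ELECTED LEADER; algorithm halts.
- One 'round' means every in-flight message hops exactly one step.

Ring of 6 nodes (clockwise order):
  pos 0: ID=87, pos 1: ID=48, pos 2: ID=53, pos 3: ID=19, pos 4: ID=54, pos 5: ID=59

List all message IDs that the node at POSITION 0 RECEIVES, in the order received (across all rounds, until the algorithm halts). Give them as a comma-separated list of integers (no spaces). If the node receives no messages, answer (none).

Round 1: pos1(id48) recv 87: fwd; pos2(id53) recv 48: drop; pos3(id19) recv 53: fwd; pos4(id54) recv 19: drop; pos5(id59) recv 54: drop; pos0(id87) recv 59: drop
Round 2: pos2(id53) recv 87: fwd; pos4(id54) recv 53: drop
Round 3: pos3(id19) recv 87: fwd
Round 4: pos4(id54) recv 87: fwd
Round 5: pos5(id59) recv 87: fwd
Round 6: pos0(id87) recv 87: ELECTED

Answer: 59,87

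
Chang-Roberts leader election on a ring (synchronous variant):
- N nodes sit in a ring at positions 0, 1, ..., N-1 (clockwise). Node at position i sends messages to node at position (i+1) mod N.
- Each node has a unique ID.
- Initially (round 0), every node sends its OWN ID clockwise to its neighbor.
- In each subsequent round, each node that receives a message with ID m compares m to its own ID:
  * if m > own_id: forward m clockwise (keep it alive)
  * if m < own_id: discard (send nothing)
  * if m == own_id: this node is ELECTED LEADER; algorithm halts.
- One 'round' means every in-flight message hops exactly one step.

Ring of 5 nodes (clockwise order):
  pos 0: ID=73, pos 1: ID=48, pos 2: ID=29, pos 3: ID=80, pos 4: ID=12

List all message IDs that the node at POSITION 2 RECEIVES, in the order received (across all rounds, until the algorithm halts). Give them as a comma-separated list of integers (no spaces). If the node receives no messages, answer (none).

Answer: 48,73,80

Derivation:
Round 1: pos1(id48) recv 73: fwd; pos2(id29) recv 48: fwd; pos3(id80) recv 29: drop; pos4(id12) recv 80: fwd; pos0(id73) recv 12: drop
Round 2: pos2(id29) recv 73: fwd; pos3(id80) recv 48: drop; pos0(id73) recv 80: fwd
Round 3: pos3(id80) recv 73: drop; pos1(id48) recv 80: fwd
Round 4: pos2(id29) recv 80: fwd
Round 5: pos3(id80) recv 80: ELECTED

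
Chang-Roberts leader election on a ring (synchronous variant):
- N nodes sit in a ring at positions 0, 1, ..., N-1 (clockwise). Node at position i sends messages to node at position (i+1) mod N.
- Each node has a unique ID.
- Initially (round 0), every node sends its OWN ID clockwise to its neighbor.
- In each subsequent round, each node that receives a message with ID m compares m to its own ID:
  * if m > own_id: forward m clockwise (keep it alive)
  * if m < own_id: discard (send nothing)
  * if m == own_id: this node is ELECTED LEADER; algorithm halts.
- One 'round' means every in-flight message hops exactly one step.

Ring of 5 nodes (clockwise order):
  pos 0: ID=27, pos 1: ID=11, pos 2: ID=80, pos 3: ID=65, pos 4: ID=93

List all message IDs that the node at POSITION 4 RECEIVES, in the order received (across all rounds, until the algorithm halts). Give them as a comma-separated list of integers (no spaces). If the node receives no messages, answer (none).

Answer: 65,80,93

Derivation:
Round 1: pos1(id11) recv 27: fwd; pos2(id80) recv 11: drop; pos3(id65) recv 80: fwd; pos4(id93) recv 65: drop; pos0(id27) recv 93: fwd
Round 2: pos2(id80) recv 27: drop; pos4(id93) recv 80: drop; pos1(id11) recv 93: fwd
Round 3: pos2(id80) recv 93: fwd
Round 4: pos3(id65) recv 93: fwd
Round 5: pos4(id93) recv 93: ELECTED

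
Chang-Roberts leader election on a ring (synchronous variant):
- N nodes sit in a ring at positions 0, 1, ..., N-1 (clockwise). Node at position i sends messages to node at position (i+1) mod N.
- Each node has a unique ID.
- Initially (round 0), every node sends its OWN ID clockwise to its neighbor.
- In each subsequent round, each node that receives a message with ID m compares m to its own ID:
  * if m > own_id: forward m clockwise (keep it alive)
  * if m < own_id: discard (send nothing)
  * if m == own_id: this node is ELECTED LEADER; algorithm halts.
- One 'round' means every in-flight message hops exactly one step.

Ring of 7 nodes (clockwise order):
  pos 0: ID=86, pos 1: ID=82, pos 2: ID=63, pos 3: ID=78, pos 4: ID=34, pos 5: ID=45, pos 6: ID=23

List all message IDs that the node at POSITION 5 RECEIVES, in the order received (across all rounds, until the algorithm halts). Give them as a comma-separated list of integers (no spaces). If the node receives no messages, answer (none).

Round 1: pos1(id82) recv 86: fwd; pos2(id63) recv 82: fwd; pos3(id78) recv 63: drop; pos4(id34) recv 78: fwd; pos5(id45) recv 34: drop; pos6(id23) recv 45: fwd; pos0(id86) recv 23: drop
Round 2: pos2(id63) recv 86: fwd; pos3(id78) recv 82: fwd; pos5(id45) recv 78: fwd; pos0(id86) recv 45: drop
Round 3: pos3(id78) recv 86: fwd; pos4(id34) recv 82: fwd; pos6(id23) recv 78: fwd
Round 4: pos4(id34) recv 86: fwd; pos5(id45) recv 82: fwd; pos0(id86) recv 78: drop
Round 5: pos5(id45) recv 86: fwd; pos6(id23) recv 82: fwd
Round 6: pos6(id23) recv 86: fwd; pos0(id86) recv 82: drop
Round 7: pos0(id86) recv 86: ELECTED

Answer: 34,78,82,86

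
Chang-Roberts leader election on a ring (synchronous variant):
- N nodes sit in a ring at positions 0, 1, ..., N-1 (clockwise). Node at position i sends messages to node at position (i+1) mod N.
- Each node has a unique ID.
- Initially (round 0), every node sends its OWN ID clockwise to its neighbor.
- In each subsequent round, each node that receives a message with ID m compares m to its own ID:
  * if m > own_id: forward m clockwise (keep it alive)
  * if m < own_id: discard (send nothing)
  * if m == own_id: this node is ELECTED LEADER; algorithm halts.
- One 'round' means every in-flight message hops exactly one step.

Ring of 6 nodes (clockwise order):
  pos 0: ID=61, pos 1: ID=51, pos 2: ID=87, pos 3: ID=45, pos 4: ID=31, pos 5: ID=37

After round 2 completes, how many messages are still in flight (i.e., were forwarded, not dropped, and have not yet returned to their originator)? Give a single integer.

Round 1: pos1(id51) recv 61: fwd; pos2(id87) recv 51: drop; pos3(id45) recv 87: fwd; pos4(id31) recv 45: fwd; pos5(id37) recv 31: drop; pos0(id61) recv 37: drop
Round 2: pos2(id87) recv 61: drop; pos4(id31) recv 87: fwd; pos5(id37) recv 45: fwd
After round 2: 2 messages still in flight

Answer: 2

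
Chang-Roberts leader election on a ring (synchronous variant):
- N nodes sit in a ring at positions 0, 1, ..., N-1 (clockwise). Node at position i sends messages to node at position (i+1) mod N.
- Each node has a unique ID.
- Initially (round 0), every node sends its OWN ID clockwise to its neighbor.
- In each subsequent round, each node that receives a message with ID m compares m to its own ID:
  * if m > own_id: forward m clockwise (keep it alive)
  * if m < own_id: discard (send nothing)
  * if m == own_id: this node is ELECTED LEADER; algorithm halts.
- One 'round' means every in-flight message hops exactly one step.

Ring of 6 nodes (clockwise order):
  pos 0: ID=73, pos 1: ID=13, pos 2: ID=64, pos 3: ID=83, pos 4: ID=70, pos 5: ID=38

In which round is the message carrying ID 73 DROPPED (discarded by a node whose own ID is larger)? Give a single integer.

Answer: 3

Derivation:
Round 1: pos1(id13) recv 73: fwd; pos2(id64) recv 13: drop; pos3(id83) recv 64: drop; pos4(id70) recv 83: fwd; pos5(id38) recv 70: fwd; pos0(id73) recv 38: drop
Round 2: pos2(id64) recv 73: fwd; pos5(id38) recv 83: fwd; pos0(id73) recv 70: drop
Round 3: pos3(id83) recv 73: drop; pos0(id73) recv 83: fwd
Round 4: pos1(id13) recv 83: fwd
Round 5: pos2(id64) recv 83: fwd
Round 6: pos3(id83) recv 83: ELECTED
Message ID 73 originates at pos 0; dropped at pos 3 in round 3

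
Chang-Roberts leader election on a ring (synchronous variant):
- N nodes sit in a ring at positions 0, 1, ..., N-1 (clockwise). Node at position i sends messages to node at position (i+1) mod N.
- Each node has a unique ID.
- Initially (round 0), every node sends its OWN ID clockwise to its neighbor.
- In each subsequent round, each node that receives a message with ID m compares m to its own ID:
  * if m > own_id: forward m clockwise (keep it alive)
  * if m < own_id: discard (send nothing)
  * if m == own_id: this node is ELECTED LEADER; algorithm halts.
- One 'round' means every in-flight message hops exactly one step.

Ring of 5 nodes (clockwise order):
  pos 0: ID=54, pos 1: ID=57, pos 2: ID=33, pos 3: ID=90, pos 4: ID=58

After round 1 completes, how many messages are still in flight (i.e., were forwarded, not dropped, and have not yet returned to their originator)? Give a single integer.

Round 1: pos1(id57) recv 54: drop; pos2(id33) recv 57: fwd; pos3(id90) recv 33: drop; pos4(id58) recv 90: fwd; pos0(id54) recv 58: fwd
After round 1: 3 messages still in flight

Answer: 3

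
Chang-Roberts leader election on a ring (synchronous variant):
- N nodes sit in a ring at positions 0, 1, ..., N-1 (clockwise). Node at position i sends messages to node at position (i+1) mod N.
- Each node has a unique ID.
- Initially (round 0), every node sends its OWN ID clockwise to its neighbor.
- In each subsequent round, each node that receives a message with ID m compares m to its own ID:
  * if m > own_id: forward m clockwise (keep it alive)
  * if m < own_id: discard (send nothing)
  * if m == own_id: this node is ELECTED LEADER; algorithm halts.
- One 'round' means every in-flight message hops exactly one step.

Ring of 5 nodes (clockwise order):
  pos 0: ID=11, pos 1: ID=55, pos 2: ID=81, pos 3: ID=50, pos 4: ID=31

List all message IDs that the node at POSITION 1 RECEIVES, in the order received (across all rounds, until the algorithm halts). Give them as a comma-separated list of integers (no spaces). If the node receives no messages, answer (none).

Answer: 11,31,50,81

Derivation:
Round 1: pos1(id55) recv 11: drop; pos2(id81) recv 55: drop; pos3(id50) recv 81: fwd; pos4(id31) recv 50: fwd; pos0(id11) recv 31: fwd
Round 2: pos4(id31) recv 81: fwd; pos0(id11) recv 50: fwd; pos1(id55) recv 31: drop
Round 3: pos0(id11) recv 81: fwd; pos1(id55) recv 50: drop
Round 4: pos1(id55) recv 81: fwd
Round 5: pos2(id81) recv 81: ELECTED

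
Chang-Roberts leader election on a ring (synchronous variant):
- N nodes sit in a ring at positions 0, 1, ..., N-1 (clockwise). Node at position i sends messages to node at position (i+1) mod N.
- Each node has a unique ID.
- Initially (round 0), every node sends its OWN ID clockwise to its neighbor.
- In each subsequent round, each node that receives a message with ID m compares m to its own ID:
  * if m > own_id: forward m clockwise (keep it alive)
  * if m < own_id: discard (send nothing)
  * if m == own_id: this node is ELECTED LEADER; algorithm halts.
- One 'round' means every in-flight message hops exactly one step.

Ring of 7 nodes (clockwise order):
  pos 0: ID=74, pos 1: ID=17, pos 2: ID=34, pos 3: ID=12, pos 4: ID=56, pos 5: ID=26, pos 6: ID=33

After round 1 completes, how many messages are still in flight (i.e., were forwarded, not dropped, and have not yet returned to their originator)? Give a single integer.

Round 1: pos1(id17) recv 74: fwd; pos2(id34) recv 17: drop; pos3(id12) recv 34: fwd; pos4(id56) recv 12: drop; pos5(id26) recv 56: fwd; pos6(id33) recv 26: drop; pos0(id74) recv 33: drop
After round 1: 3 messages still in flight

Answer: 3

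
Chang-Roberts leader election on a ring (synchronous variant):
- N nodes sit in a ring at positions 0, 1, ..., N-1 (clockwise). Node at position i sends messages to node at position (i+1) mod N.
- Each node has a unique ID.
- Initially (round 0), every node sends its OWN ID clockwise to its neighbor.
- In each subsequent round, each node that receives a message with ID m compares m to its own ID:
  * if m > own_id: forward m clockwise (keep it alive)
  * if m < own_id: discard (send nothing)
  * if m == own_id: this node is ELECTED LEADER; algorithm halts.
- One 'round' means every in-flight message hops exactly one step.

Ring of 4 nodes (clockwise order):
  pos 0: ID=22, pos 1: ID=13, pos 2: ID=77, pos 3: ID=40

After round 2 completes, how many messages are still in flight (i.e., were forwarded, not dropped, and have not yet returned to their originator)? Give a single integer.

Answer: 2

Derivation:
Round 1: pos1(id13) recv 22: fwd; pos2(id77) recv 13: drop; pos3(id40) recv 77: fwd; pos0(id22) recv 40: fwd
Round 2: pos2(id77) recv 22: drop; pos0(id22) recv 77: fwd; pos1(id13) recv 40: fwd
After round 2: 2 messages still in flight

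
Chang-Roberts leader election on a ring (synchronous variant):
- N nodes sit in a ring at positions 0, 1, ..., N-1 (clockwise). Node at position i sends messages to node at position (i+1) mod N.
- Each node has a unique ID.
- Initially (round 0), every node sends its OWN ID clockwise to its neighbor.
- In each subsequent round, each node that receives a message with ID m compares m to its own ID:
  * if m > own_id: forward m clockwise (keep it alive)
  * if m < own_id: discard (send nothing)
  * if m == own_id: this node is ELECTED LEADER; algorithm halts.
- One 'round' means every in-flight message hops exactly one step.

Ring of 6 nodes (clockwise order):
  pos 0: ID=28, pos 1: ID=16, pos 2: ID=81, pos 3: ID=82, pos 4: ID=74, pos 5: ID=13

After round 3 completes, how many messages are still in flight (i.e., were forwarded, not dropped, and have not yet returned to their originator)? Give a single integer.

Answer: 2

Derivation:
Round 1: pos1(id16) recv 28: fwd; pos2(id81) recv 16: drop; pos3(id82) recv 81: drop; pos4(id74) recv 82: fwd; pos5(id13) recv 74: fwd; pos0(id28) recv 13: drop
Round 2: pos2(id81) recv 28: drop; pos5(id13) recv 82: fwd; pos0(id28) recv 74: fwd
Round 3: pos0(id28) recv 82: fwd; pos1(id16) recv 74: fwd
After round 3: 2 messages still in flight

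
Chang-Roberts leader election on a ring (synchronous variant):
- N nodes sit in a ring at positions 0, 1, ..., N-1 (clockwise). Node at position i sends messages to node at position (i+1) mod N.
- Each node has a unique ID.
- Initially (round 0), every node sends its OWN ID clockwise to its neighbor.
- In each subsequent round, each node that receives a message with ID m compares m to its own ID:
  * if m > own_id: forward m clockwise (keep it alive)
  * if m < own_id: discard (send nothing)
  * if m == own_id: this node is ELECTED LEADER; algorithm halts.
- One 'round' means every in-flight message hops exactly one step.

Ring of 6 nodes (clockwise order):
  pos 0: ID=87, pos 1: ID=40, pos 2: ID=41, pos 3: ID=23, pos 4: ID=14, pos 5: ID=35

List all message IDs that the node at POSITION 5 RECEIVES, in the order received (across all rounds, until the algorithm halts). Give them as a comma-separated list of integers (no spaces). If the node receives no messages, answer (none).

Answer: 14,23,41,87

Derivation:
Round 1: pos1(id40) recv 87: fwd; pos2(id41) recv 40: drop; pos3(id23) recv 41: fwd; pos4(id14) recv 23: fwd; pos5(id35) recv 14: drop; pos0(id87) recv 35: drop
Round 2: pos2(id41) recv 87: fwd; pos4(id14) recv 41: fwd; pos5(id35) recv 23: drop
Round 3: pos3(id23) recv 87: fwd; pos5(id35) recv 41: fwd
Round 4: pos4(id14) recv 87: fwd; pos0(id87) recv 41: drop
Round 5: pos5(id35) recv 87: fwd
Round 6: pos0(id87) recv 87: ELECTED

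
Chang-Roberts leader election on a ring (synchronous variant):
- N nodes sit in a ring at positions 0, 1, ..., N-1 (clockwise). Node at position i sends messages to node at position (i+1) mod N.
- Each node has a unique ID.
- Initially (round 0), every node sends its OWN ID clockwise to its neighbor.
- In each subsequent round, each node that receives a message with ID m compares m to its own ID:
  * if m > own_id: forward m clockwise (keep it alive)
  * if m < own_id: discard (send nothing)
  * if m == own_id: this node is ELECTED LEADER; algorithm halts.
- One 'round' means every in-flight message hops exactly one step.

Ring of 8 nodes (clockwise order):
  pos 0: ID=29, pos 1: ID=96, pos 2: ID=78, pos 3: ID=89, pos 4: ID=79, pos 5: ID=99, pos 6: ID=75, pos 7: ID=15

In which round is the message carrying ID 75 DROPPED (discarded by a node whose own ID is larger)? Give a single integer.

Round 1: pos1(id96) recv 29: drop; pos2(id78) recv 96: fwd; pos3(id89) recv 78: drop; pos4(id79) recv 89: fwd; pos5(id99) recv 79: drop; pos6(id75) recv 99: fwd; pos7(id15) recv 75: fwd; pos0(id29) recv 15: drop
Round 2: pos3(id89) recv 96: fwd; pos5(id99) recv 89: drop; pos7(id15) recv 99: fwd; pos0(id29) recv 75: fwd
Round 3: pos4(id79) recv 96: fwd; pos0(id29) recv 99: fwd; pos1(id96) recv 75: drop
Round 4: pos5(id99) recv 96: drop; pos1(id96) recv 99: fwd
Round 5: pos2(id78) recv 99: fwd
Round 6: pos3(id89) recv 99: fwd
Round 7: pos4(id79) recv 99: fwd
Round 8: pos5(id99) recv 99: ELECTED
Message ID 75 originates at pos 6; dropped at pos 1 in round 3

Answer: 3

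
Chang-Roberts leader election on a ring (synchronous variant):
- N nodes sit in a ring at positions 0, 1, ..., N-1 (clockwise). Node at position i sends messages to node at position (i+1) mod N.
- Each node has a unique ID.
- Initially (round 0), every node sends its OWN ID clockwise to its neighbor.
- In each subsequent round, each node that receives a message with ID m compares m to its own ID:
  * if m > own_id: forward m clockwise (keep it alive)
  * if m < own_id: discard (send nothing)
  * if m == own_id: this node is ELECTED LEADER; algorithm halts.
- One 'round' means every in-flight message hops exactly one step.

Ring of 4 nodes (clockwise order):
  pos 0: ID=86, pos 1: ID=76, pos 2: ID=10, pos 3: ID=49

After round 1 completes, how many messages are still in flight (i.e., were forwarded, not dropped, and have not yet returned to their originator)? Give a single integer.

Answer: 2

Derivation:
Round 1: pos1(id76) recv 86: fwd; pos2(id10) recv 76: fwd; pos3(id49) recv 10: drop; pos0(id86) recv 49: drop
After round 1: 2 messages still in flight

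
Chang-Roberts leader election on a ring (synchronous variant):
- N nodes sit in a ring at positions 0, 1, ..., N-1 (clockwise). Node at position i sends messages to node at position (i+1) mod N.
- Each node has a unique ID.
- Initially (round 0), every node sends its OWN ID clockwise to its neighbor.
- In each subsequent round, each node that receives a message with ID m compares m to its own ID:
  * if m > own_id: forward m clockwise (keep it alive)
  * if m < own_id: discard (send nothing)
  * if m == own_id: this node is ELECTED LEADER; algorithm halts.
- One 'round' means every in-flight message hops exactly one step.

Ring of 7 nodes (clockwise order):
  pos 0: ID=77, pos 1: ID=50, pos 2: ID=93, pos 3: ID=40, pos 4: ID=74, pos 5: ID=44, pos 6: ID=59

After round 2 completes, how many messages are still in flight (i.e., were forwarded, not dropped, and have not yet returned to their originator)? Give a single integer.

Round 1: pos1(id50) recv 77: fwd; pos2(id93) recv 50: drop; pos3(id40) recv 93: fwd; pos4(id74) recv 40: drop; pos5(id44) recv 74: fwd; pos6(id59) recv 44: drop; pos0(id77) recv 59: drop
Round 2: pos2(id93) recv 77: drop; pos4(id74) recv 93: fwd; pos6(id59) recv 74: fwd
After round 2: 2 messages still in flight

Answer: 2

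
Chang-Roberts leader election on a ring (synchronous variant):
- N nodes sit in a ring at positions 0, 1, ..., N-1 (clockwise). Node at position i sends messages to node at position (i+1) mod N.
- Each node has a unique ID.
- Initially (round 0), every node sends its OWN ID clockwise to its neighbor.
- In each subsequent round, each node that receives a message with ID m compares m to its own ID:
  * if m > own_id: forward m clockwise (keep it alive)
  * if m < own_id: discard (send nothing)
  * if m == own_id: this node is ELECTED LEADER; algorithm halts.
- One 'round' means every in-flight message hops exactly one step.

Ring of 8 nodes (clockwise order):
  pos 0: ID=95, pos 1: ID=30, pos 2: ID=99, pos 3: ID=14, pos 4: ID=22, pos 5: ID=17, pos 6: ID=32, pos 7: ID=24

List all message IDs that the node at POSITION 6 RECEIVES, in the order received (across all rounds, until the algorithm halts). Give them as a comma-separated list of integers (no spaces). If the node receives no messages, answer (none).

Round 1: pos1(id30) recv 95: fwd; pos2(id99) recv 30: drop; pos3(id14) recv 99: fwd; pos4(id22) recv 14: drop; pos5(id17) recv 22: fwd; pos6(id32) recv 17: drop; pos7(id24) recv 32: fwd; pos0(id95) recv 24: drop
Round 2: pos2(id99) recv 95: drop; pos4(id22) recv 99: fwd; pos6(id32) recv 22: drop; pos0(id95) recv 32: drop
Round 3: pos5(id17) recv 99: fwd
Round 4: pos6(id32) recv 99: fwd
Round 5: pos7(id24) recv 99: fwd
Round 6: pos0(id95) recv 99: fwd
Round 7: pos1(id30) recv 99: fwd
Round 8: pos2(id99) recv 99: ELECTED

Answer: 17,22,99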